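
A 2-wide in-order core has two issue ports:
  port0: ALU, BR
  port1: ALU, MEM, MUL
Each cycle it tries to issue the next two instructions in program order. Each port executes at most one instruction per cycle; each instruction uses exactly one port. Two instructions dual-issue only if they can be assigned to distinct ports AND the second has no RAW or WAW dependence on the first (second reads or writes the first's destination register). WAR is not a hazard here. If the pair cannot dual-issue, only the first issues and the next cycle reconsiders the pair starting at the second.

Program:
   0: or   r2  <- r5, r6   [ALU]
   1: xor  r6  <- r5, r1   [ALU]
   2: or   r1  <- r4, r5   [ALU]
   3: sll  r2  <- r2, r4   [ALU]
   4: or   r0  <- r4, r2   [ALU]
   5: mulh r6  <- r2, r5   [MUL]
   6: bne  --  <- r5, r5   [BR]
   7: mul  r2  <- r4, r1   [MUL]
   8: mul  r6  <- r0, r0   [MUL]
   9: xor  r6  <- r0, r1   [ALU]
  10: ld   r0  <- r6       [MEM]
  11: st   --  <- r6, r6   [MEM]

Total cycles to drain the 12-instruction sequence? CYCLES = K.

CYCLES = 8

c0: i0,i1 or/xor  pair
c1: i2,i3 or/sll  pair
c2: i4,i5 or/mulh  pair
c3: i6,i7 bne/mul  pair
c4: i8 mul  WAW r6
c5: i9 xor  RAW r6
c6: i10 ld  no-port MEM/MEM
c7: i11 st  tail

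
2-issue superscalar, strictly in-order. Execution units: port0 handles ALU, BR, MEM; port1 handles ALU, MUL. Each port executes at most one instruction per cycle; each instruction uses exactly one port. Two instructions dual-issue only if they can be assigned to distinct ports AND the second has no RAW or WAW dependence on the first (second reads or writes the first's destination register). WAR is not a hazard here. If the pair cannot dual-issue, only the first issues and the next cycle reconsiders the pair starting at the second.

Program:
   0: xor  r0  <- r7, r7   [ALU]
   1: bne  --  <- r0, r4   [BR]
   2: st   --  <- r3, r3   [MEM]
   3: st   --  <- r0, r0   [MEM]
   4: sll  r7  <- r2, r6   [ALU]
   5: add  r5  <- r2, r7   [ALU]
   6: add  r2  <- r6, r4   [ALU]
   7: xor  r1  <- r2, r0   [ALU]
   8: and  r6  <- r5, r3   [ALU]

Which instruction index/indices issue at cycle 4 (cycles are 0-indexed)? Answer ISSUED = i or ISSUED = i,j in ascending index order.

ISSUED = 5,6

  cy0 -> i0 (xor.ALU) RAW r0
  cy1 -> i1 (bne.BR) no-port BR/MEM
  cy2 -> i2 (st.MEM) no-port MEM/MEM
  cy3 -> i3+i4 (st.MEM/sll.ALU) 2-wide
  cy4 -> i5+i6 (add.ALU/add.ALU) 2-wide
  cy5 -> i7+i8 (xor.ALU/and.ALU) 2-wide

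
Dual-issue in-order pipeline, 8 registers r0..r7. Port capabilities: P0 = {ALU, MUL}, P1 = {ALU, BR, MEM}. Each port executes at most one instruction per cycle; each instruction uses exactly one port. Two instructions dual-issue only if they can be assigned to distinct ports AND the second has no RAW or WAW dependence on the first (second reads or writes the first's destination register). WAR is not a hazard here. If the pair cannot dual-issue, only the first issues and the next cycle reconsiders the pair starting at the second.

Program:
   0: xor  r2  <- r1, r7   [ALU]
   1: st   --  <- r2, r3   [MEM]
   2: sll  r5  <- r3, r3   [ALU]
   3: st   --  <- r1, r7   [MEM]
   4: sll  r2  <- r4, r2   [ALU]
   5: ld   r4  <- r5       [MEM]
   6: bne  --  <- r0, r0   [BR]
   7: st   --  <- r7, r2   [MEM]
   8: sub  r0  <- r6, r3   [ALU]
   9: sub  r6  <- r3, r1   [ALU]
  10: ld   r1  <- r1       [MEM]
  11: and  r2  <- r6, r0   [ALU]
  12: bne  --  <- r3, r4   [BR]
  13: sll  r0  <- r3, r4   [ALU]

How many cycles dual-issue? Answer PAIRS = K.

[0] i0  xor  -- RAW r2
[1] i1&i2  st/sll  -- pair
[2] i3&i4  st/sll  -- pair
[3] i5  ld  -- no-port MEM/BR
[4] i6  bne  -- no-port BR/MEM
[5] i7&i8  st/sub  -- pair
[6] i9&i10  sub/ld  -- pair
[7] i11&i12  and/bne  -- pair
[8] i13  sll  -- tail

PAIRS = 5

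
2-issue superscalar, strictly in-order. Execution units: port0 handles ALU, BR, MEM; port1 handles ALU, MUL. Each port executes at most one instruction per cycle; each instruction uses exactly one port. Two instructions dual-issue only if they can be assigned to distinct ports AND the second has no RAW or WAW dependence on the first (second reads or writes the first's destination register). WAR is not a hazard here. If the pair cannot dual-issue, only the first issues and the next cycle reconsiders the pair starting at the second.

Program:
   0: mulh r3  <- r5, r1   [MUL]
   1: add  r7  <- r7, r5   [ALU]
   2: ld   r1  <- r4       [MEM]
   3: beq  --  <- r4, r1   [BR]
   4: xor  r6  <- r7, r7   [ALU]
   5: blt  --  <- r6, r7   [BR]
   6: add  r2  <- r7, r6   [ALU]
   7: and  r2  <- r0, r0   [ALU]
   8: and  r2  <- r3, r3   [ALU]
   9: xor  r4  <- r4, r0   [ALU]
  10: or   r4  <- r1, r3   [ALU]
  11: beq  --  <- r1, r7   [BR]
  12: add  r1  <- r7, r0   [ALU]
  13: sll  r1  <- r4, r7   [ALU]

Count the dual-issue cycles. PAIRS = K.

PAIRS = 5

  cy0 -> i0,i1 (mulh.MUL/add.ALU) pair
  cy1 -> i2 (ld.MEM) no-port MEM/BR
  cy2 -> i3,i4 (beq.BR/xor.ALU) pair
  cy3 -> i5,i6 (blt.BR/add.ALU) pair
  cy4 -> i7 (and.ALU) WAW r2
  cy5 -> i8,i9 (and.ALU/xor.ALU) pair
  cy6 -> i10,i11 (or.ALU/beq.BR) pair
  cy7 -> i12 (add.ALU) WAW r1
  cy8 -> i13 (sll.ALU) tail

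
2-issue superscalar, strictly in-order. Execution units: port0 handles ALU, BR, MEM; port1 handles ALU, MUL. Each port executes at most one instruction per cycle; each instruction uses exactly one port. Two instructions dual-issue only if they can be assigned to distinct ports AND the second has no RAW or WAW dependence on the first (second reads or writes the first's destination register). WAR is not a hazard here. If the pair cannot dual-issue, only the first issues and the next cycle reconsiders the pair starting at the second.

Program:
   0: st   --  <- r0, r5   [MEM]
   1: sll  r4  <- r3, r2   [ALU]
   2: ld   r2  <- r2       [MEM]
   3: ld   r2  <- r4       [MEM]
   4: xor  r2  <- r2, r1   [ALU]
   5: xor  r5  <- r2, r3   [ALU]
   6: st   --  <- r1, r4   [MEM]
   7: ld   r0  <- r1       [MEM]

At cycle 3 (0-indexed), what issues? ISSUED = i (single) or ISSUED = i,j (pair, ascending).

[0] i0+i1  st.MEM sll.ALU  -- pair
[1] i2  ld.MEM  -- no-port MEM/MEM
[2] i3  ld.MEM  -- RAW+WAW r2
[3] i4  xor.ALU  -- RAW r2
[4] i5+i6  xor.ALU st.MEM  -- pair
[5] i7  ld.MEM  -- tail

ISSUED = 4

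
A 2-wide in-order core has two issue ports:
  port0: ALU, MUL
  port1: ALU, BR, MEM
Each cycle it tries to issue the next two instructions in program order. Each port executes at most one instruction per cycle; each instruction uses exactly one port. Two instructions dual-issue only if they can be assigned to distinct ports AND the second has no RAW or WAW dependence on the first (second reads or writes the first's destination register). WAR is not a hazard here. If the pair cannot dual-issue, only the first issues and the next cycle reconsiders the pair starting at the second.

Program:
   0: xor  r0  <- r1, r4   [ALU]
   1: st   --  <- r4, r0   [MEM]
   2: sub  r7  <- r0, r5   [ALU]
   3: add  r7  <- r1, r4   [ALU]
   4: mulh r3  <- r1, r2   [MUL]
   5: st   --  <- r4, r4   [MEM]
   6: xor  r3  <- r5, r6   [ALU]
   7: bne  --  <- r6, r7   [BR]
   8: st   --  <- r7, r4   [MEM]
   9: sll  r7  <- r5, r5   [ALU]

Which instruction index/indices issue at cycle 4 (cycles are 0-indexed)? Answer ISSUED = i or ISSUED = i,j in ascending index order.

ISSUED = 7

#0 head=0: xor.ALU i0 RAW r0
#1 head=1: st.MEM sub.ALU i1/i2 dual
#2 head=3: add.ALU mulh.MUL i3/i4 dual
#3 head=5: st.MEM xor.ALU i5/i6 dual
#4 head=7: bne.BR i7 no-port BR/MEM
#5 head=8: st.MEM sll.ALU i8/i9 dual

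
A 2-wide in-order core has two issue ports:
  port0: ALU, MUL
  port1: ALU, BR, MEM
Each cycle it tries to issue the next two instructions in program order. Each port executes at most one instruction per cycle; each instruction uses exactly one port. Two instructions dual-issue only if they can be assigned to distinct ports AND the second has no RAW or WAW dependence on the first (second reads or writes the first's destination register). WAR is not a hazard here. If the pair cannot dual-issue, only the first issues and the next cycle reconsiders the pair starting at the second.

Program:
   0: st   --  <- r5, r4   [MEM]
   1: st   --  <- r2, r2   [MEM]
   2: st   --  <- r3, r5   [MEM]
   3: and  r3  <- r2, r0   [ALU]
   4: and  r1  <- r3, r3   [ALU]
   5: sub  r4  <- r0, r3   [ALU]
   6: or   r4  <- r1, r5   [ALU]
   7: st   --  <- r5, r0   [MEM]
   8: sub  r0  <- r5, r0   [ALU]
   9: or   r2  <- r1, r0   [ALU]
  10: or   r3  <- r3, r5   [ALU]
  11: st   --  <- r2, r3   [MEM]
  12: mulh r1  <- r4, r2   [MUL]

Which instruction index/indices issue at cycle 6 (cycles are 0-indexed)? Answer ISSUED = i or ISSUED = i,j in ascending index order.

c0: i0 st.MEM  no-port MEM/MEM
c1: i1 st.MEM  no-port MEM/MEM
c2: i2/i3 st.MEM;and.ALU  pair
c3: i4/i5 and.ALU;sub.ALU  pair
c4: i6/i7 or.ALU;st.MEM  pair
c5: i8 sub.ALU  RAW r0
c6: i9/i10 or.ALU;or.ALU  pair
c7: i11/i12 st.MEM;mulh.MUL  pair

ISSUED = 9,10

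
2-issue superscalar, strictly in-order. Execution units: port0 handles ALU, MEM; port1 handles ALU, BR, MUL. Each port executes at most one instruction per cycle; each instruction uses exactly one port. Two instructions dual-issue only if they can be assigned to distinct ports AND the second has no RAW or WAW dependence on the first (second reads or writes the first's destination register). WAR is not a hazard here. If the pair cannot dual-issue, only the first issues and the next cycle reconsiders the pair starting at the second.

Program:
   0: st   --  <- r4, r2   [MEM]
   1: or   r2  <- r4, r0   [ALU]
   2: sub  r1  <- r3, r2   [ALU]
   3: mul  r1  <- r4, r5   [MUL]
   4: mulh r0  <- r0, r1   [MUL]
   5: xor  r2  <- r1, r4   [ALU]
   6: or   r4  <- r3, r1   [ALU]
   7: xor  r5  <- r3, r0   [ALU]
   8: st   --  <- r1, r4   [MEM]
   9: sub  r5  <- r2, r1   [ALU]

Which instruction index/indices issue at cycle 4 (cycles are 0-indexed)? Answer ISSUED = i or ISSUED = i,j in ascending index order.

t=0 i0/i1:st/or ; dual
t=1 i2:sub ; WAW r1
t=2 i3:mul ; no-port MUL/MUL
t=3 i4/i5:mulh/xor ; dual
t=4 i6/i7:or/xor ; dual
t=5 i8/i9:st/sub ; dual

ISSUED = 6,7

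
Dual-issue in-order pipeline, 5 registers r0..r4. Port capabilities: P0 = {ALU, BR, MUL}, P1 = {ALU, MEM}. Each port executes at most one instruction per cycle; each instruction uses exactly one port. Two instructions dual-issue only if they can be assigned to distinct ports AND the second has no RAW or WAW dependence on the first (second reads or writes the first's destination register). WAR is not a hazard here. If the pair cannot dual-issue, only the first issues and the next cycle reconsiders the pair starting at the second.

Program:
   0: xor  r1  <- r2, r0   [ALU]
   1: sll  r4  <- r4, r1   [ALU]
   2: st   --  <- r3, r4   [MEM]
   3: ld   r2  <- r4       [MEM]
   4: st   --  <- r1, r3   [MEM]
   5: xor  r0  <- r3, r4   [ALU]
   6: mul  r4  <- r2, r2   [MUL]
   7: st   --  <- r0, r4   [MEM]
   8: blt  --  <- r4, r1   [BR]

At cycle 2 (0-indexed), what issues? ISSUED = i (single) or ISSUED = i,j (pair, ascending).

#0 head=0: xor i0 RAW r1
#1 head=1: sll i1 RAW r4
#2 head=2: st i2 no-port MEM/MEM
#3 head=3: ld i3 no-port MEM/MEM
#4 head=4: st/xor i4+i5 dual
#5 head=6: mul i6 RAW r4
#6 head=7: st/blt i7+i8 dual

ISSUED = 2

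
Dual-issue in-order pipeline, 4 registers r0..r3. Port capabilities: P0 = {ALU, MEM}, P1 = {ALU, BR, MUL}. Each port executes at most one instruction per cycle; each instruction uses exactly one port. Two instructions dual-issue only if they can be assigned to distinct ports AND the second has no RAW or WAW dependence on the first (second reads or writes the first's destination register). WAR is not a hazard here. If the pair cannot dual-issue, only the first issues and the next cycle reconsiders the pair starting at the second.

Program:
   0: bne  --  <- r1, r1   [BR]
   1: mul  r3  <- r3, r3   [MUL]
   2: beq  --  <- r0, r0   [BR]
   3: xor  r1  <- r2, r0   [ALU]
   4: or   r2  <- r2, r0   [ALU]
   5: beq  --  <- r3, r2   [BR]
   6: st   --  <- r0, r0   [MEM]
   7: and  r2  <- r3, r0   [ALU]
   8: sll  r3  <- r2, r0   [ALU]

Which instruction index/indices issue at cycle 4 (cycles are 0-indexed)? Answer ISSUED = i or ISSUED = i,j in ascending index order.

ISSUED = 5,6

#0 head=0: bne.BR i0 no-port BR/MUL
#1 head=1: mul.MUL i1 no-port MUL/BR
#2 head=2: beq.BR+xor.ALU i2/i3 pair
#3 head=4: or.ALU i4 RAW r2
#4 head=5: beq.BR+st.MEM i5/i6 pair
#5 head=7: and.ALU i7 RAW r2
#6 head=8: sll.ALU i8 tail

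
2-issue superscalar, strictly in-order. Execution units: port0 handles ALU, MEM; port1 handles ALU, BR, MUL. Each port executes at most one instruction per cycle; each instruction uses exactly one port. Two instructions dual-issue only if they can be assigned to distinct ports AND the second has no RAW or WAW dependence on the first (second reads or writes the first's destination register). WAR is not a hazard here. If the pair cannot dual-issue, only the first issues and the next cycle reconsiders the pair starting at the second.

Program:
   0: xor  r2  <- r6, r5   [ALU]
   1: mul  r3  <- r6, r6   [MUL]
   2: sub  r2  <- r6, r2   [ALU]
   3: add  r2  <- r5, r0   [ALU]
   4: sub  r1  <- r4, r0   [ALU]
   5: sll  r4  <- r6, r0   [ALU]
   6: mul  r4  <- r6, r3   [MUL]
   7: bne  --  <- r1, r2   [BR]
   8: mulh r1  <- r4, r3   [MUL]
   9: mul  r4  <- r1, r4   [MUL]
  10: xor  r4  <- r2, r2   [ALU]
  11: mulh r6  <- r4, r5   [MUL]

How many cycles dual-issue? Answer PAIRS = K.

  cy0 -> i0+i1 (xor+mul) pair
  cy1 -> i2 (sub) WAW r2
  cy2 -> i3+i4 (add+sub) pair
  cy3 -> i5 (sll) WAW r4
  cy4 -> i6 (mul) no-port MUL/BR
  cy5 -> i7 (bne) no-port BR/MUL
  cy6 -> i8 (mulh) no-port MUL/MUL
  cy7 -> i9 (mul) WAW r4
  cy8 -> i10 (xor) RAW r4
  cy9 -> i11 (mulh) tail

PAIRS = 2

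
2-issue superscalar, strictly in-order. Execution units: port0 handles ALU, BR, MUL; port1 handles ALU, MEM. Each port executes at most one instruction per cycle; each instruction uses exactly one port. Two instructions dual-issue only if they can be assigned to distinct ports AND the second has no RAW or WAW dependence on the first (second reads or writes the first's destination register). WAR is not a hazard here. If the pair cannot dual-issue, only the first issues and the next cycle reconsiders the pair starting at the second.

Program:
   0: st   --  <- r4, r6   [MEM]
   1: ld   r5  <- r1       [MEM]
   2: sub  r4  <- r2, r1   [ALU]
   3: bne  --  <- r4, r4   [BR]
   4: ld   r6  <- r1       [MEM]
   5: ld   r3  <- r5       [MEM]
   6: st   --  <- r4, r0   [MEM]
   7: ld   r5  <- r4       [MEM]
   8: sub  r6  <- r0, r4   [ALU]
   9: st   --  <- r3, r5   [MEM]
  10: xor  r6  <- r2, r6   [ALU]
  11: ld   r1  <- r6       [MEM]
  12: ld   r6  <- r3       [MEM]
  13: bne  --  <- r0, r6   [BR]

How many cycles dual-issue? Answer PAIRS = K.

t=0 i0:st ; no-port MEM/MEM
t=1 i1&i2:ld;sub ; dual
t=2 i3&i4:bne;ld ; dual
t=3 i5:ld ; no-port MEM/MEM
t=4 i6:st ; no-port MEM/MEM
t=5 i7&i8:ld;sub ; dual
t=6 i9&i10:st;xor ; dual
t=7 i11:ld ; no-port MEM/MEM
t=8 i12:ld ; RAW r6
t=9 i13:bne ; tail

PAIRS = 4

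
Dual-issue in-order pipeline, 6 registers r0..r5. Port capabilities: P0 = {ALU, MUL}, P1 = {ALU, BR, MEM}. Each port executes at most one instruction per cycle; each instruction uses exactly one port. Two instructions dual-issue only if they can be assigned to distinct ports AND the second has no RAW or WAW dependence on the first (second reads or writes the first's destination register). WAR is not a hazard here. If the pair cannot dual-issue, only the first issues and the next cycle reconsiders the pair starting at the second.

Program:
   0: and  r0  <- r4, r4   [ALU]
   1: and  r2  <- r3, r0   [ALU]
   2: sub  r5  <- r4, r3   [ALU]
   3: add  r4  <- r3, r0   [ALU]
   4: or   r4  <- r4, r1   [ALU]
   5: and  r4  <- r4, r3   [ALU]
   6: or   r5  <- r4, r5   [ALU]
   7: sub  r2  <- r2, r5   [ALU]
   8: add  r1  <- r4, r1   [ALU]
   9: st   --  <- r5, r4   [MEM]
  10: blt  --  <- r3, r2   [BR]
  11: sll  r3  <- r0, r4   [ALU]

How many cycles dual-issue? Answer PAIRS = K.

PAIRS = 3

0. and @i0  | RAW r0
1. and+sub @i1/i2  | pair
2. add @i3  | RAW+WAW r4
3. or @i4  | RAW+WAW r4
4. and @i5  | RAW r4
5. or @i6  | RAW r5
6. sub+add @i7/i8  | pair
7. st @i9  | no-port MEM/BR
8. blt+sll @i10/i11  | pair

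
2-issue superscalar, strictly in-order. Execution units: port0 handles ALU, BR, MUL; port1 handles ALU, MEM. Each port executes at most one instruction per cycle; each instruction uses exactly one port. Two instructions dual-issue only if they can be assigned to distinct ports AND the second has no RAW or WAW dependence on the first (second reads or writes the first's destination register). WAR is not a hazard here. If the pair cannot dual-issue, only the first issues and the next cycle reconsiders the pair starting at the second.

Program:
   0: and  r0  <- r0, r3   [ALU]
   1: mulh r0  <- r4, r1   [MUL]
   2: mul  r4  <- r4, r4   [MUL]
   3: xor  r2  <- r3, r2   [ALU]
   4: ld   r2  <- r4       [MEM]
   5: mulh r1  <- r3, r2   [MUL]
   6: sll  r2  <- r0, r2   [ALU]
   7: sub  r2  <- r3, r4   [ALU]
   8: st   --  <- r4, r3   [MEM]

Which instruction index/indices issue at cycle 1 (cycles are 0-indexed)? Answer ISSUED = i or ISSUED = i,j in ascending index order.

ISSUED = 1

#0 head=0: and i0 WAW r0
#1 head=1: mulh i1 no-port MUL/MUL
#2 head=2: mul xor i2/i3 pair
#3 head=4: ld i4 RAW r2
#4 head=5: mulh sll i5/i6 pair
#5 head=7: sub st i7/i8 pair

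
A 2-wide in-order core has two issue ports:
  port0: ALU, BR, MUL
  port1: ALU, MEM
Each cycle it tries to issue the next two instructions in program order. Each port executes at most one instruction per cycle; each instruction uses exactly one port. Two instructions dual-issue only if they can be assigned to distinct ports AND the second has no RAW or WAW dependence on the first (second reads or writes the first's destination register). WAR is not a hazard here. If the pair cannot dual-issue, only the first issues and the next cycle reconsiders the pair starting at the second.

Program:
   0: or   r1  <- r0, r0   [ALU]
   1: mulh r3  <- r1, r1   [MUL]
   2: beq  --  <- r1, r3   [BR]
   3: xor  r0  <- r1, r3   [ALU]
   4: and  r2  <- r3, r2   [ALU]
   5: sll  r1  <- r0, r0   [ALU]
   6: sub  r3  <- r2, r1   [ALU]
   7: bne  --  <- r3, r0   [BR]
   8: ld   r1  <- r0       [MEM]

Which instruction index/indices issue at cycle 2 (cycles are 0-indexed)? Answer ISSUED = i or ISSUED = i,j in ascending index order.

#0 head=0: or i0 RAW r1
#1 head=1: mulh i1 no-port MUL/BR
#2 head=2: beq;xor i2/i3 pair
#3 head=4: and;sll i4/i5 pair
#4 head=6: sub i6 RAW r3
#5 head=7: bne;ld i7/i8 pair

ISSUED = 2,3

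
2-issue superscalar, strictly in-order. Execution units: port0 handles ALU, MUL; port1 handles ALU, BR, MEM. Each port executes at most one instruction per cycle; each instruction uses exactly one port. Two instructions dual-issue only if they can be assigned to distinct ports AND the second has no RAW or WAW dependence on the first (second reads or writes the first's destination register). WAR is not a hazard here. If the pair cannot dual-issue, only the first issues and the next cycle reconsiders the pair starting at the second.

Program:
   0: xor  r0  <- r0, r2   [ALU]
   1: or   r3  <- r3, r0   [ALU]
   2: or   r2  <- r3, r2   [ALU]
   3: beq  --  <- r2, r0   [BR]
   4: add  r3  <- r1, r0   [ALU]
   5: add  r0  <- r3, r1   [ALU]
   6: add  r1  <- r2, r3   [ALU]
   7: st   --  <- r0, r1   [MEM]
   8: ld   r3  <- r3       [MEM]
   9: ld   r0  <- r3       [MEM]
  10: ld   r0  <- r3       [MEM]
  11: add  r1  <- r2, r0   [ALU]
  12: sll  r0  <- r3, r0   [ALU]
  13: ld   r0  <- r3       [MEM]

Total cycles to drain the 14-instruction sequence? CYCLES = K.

  cy0 -> i0 (xor.ALU) RAW r0
  cy1 -> i1 (or.ALU) RAW r3
  cy2 -> i2 (or.ALU) RAW r2
  cy3 -> i3+i4 (beq.BR add.ALU) dual
  cy4 -> i5+i6 (add.ALU add.ALU) dual
  cy5 -> i7 (st.MEM) no-port MEM/MEM
  cy6 -> i8 (ld.MEM) no-port MEM/MEM
  cy7 -> i9 (ld.MEM) no-port MEM/MEM
  cy8 -> i10 (ld.MEM) RAW r0
  cy9 -> i11+i12 (add.ALU sll.ALU) dual
  cy10 -> i13 (ld.MEM) tail

CYCLES = 11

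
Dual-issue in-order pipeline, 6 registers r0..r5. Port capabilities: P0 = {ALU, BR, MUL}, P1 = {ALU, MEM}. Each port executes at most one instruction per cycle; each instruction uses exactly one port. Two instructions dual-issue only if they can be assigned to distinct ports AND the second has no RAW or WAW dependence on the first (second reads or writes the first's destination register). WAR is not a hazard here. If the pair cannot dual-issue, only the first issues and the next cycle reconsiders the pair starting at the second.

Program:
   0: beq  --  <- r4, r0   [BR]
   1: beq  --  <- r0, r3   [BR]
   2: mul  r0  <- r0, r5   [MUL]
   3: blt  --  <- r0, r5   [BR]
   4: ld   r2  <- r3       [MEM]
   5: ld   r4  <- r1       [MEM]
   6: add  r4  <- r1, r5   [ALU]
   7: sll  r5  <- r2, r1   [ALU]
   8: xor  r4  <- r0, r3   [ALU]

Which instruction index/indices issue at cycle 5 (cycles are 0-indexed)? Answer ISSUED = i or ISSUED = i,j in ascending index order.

ISSUED = 6,7

c0: i0 beq.BR  no-port BR/BR
c1: i1 beq.BR  no-port BR/MUL
c2: i2 mul.MUL  no-port MUL/BR
c3: i3,i4 blt.BR/ld.MEM  pair
c4: i5 ld.MEM  WAW r4
c5: i6,i7 add.ALU/sll.ALU  pair
c6: i8 xor.ALU  tail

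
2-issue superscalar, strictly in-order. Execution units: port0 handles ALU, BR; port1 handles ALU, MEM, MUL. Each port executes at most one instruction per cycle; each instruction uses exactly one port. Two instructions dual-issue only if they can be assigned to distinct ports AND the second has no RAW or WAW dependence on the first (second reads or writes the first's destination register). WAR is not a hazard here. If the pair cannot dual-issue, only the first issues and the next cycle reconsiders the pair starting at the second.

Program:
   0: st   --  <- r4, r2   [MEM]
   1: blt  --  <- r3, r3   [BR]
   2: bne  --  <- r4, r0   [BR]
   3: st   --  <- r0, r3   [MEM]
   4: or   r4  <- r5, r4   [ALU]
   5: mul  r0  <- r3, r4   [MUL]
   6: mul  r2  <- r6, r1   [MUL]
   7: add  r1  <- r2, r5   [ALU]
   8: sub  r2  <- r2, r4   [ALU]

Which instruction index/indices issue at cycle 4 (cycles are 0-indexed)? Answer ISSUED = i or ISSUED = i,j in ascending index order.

  cy0 -> i0/i1 (st+blt) pair
  cy1 -> i2/i3 (bne+st) pair
  cy2 -> i4 (or) RAW r4
  cy3 -> i5 (mul) no-port MUL/MUL
  cy4 -> i6 (mul) RAW r2
  cy5 -> i7/i8 (add+sub) pair

ISSUED = 6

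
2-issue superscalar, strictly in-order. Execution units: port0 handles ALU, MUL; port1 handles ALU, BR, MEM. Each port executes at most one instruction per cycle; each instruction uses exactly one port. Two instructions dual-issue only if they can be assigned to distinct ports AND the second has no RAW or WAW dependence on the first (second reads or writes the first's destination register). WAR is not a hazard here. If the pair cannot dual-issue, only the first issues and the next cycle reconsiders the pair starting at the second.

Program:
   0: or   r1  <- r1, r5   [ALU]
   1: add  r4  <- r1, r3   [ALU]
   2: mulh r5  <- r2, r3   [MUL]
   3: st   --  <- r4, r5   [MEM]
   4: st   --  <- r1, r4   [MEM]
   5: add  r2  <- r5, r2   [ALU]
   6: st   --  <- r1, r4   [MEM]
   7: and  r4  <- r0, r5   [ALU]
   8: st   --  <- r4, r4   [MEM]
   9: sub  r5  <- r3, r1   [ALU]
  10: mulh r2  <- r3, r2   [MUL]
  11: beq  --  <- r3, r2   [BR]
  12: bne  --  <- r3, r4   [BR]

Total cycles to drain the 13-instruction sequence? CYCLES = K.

[0] i0  or  -- RAW r1
[1] i1,i2  add/mulh  -- 2-wide
[2] i3  st  -- no-port MEM/MEM
[3] i4,i5  st/add  -- 2-wide
[4] i6,i7  st/and  -- 2-wide
[5] i8,i9  st/sub  -- 2-wide
[6] i10  mulh  -- RAW r2
[7] i11  beq  -- no-port BR/BR
[8] i12  bne  -- tail

CYCLES = 9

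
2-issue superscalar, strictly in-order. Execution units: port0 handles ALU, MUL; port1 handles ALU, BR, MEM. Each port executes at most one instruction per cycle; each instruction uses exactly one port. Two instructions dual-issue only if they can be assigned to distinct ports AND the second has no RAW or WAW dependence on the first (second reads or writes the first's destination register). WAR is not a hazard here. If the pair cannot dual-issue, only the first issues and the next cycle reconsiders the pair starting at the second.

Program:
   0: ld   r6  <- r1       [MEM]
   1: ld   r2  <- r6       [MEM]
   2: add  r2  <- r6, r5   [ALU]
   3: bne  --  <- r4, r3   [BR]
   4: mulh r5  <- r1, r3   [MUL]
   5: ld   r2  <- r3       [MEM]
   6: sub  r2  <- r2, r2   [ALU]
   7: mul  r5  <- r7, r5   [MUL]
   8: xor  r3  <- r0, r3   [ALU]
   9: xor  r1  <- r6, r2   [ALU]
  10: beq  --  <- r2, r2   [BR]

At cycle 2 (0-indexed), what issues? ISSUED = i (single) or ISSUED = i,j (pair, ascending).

ISSUED = 2,3

  cy0 -> i0 (ld.MEM) no-port MEM/MEM
  cy1 -> i1 (ld.MEM) WAW r2
  cy2 -> i2/i3 (add.ALU;bne.BR) pair
  cy3 -> i4/i5 (mulh.MUL;ld.MEM) pair
  cy4 -> i6/i7 (sub.ALU;mul.MUL) pair
  cy5 -> i8/i9 (xor.ALU;xor.ALU) pair
  cy6 -> i10 (beq.BR) tail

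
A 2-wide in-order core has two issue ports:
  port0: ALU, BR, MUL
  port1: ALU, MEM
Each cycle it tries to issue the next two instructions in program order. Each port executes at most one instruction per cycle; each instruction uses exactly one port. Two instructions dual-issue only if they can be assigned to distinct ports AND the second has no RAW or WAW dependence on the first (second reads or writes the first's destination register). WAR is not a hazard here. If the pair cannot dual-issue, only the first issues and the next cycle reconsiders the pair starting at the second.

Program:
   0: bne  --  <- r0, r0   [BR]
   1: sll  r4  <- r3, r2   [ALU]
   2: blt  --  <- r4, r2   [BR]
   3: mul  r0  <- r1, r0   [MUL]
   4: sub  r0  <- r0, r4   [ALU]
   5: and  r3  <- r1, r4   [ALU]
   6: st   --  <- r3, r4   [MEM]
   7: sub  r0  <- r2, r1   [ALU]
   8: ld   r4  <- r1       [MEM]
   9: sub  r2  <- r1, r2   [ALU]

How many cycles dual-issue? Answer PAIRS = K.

c0: i0,i1 bne/sll  pair
c1: i2 blt  no-port BR/MUL
c2: i3 mul  RAW+WAW r0
c3: i4,i5 sub/and  pair
c4: i6,i7 st/sub  pair
c5: i8,i9 ld/sub  pair

PAIRS = 4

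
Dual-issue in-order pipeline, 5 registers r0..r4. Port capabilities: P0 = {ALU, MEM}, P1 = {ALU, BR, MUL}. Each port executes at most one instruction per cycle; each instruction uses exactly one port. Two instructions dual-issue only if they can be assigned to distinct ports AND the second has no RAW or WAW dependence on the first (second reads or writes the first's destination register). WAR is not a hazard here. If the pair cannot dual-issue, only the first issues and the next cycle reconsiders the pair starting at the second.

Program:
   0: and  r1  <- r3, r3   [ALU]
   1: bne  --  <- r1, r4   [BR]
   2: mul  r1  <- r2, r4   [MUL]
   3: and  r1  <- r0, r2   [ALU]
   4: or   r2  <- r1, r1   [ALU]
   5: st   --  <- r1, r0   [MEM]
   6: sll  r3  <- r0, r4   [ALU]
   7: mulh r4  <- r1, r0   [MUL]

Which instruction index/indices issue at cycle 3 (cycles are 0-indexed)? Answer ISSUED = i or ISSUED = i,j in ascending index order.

ISSUED = 3

#0 head=0: and.ALU i0 RAW r1
#1 head=1: bne.BR i1 no-port BR/MUL
#2 head=2: mul.MUL i2 WAW r1
#3 head=3: and.ALU i3 RAW r1
#4 head=4: or.ALU/st.MEM i4&i5 2-wide
#5 head=6: sll.ALU/mulh.MUL i6&i7 2-wide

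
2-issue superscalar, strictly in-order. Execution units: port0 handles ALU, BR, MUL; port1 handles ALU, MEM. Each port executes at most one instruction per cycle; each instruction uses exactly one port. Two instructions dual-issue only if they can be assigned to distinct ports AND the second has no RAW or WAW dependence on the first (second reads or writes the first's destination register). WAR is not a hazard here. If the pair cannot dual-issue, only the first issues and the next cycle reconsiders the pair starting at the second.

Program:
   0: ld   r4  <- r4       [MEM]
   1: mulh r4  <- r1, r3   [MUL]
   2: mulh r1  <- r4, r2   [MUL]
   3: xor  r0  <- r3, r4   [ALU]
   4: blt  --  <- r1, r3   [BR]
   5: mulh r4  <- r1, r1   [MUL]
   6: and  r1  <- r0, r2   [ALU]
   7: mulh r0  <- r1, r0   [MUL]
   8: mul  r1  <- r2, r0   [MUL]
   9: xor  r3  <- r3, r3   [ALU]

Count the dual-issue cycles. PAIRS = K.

PAIRS = 3

  cy0 -> i0 (ld.MEM) WAW r4
  cy1 -> i1 (mulh.MUL) no-port MUL/MUL
  cy2 -> i2/i3 (mulh.MUL/xor.ALU) 2-wide
  cy3 -> i4 (blt.BR) no-port BR/MUL
  cy4 -> i5/i6 (mulh.MUL/and.ALU) 2-wide
  cy5 -> i7 (mulh.MUL) no-port MUL/MUL
  cy6 -> i8/i9 (mul.MUL/xor.ALU) 2-wide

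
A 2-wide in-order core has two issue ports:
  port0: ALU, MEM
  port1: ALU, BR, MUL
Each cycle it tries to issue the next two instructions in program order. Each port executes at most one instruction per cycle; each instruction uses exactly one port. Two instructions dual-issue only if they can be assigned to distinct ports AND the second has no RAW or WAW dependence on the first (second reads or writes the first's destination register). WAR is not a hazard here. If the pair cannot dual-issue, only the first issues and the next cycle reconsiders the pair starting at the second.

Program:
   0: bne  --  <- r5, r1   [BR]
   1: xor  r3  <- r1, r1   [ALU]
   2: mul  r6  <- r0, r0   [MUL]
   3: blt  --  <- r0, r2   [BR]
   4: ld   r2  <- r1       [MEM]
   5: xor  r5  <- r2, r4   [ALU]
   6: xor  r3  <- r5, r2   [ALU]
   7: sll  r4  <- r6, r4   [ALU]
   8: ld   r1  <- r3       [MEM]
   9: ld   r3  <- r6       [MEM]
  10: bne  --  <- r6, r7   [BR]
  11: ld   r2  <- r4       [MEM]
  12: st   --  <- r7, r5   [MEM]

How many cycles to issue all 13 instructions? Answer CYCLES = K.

#0 head=0: bne.BR+xor.ALU i0&i1 pair
#1 head=2: mul.MUL i2 no-port MUL/BR
#2 head=3: blt.BR+ld.MEM i3&i4 pair
#3 head=5: xor.ALU i5 RAW r5
#4 head=6: xor.ALU+sll.ALU i6&i7 pair
#5 head=8: ld.MEM i8 no-port MEM/MEM
#6 head=9: ld.MEM+bne.BR i9&i10 pair
#7 head=11: ld.MEM i11 no-port MEM/MEM
#8 head=12: st.MEM i12 tail

CYCLES = 9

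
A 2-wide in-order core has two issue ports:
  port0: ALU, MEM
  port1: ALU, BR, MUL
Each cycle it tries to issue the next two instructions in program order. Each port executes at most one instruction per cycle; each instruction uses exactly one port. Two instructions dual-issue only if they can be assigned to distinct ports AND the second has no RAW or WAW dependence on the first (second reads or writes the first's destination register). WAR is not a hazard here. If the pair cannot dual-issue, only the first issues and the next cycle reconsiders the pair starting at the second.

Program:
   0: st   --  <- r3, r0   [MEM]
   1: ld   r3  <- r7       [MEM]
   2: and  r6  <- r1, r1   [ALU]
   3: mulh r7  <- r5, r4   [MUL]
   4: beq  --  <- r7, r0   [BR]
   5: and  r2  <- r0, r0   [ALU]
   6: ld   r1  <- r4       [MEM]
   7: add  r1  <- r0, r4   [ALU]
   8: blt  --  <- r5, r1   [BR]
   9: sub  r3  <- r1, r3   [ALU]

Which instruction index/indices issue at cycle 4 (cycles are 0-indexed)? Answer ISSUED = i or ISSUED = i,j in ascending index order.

ISSUED = 6

t=0 i0:st ; no-port MEM/MEM
t=1 i1&i2:ld/and ; dual
t=2 i3:mulh ; no-port MUL/BR
t=3 i4&i5:beq/and ; dual
t=4 i6:ld ; WAW r1
t=5 i7:add ; RAW r1
t=6 i8&i9:blt/sub ; dual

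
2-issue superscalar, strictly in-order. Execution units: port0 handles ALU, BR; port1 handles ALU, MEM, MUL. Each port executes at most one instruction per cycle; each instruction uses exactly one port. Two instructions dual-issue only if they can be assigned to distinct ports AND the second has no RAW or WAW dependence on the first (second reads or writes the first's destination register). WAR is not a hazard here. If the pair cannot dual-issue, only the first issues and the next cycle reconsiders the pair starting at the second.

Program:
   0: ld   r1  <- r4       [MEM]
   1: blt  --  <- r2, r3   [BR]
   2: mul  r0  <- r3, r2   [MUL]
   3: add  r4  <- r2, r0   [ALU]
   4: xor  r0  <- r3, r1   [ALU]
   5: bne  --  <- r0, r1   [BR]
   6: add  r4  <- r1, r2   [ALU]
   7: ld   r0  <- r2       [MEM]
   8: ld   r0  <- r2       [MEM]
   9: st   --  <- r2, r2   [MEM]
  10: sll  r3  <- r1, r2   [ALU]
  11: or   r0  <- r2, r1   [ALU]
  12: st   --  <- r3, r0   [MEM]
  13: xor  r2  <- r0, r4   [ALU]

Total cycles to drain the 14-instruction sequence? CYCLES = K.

t=0 i0,i1:ld;blt ; 2-wide
t=1 i2:mul ; RAW r0
t=2 i3,i4:add;xor ; 2-wide
t=3 i5,i6:bne;add ; 2-wide
t=4 i7:ld ; no-port MEM/MEM
t=5 i8:ld ; no-port MEM/MEM
t=6 i9,i10:st;sll ; 2-wide
t=7 i11:or ; RAW r0
t=8 i12,i13:st;xor ; 2-wide

CYCLES = 9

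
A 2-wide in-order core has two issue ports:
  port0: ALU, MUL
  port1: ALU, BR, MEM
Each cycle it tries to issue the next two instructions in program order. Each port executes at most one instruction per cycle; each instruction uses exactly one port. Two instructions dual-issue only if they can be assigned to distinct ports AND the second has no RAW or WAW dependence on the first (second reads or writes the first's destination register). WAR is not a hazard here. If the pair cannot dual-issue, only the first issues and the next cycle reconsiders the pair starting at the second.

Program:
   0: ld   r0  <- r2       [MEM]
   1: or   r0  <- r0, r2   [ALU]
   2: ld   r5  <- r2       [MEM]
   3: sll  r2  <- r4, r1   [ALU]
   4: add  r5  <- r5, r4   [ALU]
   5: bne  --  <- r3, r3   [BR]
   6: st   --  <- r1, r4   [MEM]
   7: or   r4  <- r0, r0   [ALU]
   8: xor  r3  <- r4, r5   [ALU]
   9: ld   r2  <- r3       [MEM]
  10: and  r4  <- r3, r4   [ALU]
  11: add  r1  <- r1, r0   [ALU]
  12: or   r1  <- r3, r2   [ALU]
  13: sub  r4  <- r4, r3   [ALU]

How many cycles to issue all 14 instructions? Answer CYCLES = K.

[0] i0  ld  -- RAW+WAW r0
[1] i1,i2  or/ld  -- dual
[2] i3,i4  sll/add  -- dual
[3] i5  bne  -- no-port BR/MEM
[4] i6,i7  st/or  -- dual
[5] i8  xor  -- RAW r3
[6] i9,i10  ld/and  -- dual
[7] i11  add  -- WAW r1
[8] i12,i13  or/sub  -- dual

CYCLES = 9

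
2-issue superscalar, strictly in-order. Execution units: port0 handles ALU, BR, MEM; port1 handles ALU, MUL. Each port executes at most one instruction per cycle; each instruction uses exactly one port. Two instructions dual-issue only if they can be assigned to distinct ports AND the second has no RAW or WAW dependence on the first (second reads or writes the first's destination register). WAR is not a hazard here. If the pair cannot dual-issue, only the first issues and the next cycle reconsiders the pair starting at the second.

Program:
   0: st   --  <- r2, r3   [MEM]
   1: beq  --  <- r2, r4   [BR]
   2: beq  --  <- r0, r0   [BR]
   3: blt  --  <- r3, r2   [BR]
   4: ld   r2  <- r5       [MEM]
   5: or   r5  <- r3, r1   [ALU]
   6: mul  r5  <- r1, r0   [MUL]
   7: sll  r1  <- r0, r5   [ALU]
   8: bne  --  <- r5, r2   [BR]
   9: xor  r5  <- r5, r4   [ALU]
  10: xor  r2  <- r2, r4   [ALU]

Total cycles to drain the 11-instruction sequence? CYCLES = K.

CYCLES = 8

  cy0 -> i0 (st.MEM) no-port MEM/BR
  cy1 -> i1 (beq.BR) no-port BR/BR
  cy2 -> i2 (beq.BR) no-port BR/BR
  cy3 -> i3 (blt.BR) no-port BR/MEM
  cy4 -> i4&i5 (ld.MEM+or.ALU) 2-wide
  cy5 -> i6 (mul.MUL) RAW r5
  cy6 -> i7&i8 (sll.ALU+bne.BR) 2-wide
  cy7 -> i9&i10 (xor.ALU+xor.ALU) 2-wide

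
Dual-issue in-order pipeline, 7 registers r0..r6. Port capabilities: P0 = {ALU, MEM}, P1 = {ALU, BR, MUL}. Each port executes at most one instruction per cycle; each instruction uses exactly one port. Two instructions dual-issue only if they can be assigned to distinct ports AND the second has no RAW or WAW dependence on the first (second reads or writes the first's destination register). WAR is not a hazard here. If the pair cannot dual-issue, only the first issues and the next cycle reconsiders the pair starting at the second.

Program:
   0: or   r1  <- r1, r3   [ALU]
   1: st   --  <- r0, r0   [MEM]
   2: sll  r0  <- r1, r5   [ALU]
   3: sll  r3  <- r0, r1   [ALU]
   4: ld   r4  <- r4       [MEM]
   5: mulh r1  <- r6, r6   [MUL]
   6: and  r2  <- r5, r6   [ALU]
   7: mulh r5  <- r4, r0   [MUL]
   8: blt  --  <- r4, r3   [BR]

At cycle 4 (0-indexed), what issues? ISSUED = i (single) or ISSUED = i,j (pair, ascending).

#0 head=0: or.ALU st.MEM i0/i1 2-wide
#1 head=2: sll.ALU i2 RAW r0
#2 head=3: sll.ALU ld.MEM i3/i4 2-wide
#3 head=5: mulh.MUL and.ALU i5/i6 2-wide
#4 head=7: mulh.MUL i7 no-port MUL/BR
#5 head=8: blt.BR i8 tail

ISSUED = 7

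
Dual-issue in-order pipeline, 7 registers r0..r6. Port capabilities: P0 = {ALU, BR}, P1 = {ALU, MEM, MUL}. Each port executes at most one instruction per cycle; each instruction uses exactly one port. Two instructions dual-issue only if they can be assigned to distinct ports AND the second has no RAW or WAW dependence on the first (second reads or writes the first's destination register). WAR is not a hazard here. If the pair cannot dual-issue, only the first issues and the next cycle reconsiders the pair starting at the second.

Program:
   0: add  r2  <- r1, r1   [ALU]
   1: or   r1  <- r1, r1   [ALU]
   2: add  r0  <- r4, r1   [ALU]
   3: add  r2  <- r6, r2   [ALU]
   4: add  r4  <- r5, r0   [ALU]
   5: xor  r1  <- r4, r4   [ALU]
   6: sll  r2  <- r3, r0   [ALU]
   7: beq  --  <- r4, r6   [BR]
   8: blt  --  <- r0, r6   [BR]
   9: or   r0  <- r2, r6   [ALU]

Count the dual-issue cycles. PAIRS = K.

PAIRS = 4

t=0 i0+i1:add.ALU;or.ALU ; dual
t=1 i2+i3:add.ALU;add.ALU ; dual
t=2 i4:add.ALU ; RAW r4
t=3 i5+i6:xor.ALU;sll.ALU ; dual
t=4 i7:beq.BR ; no-port BR/BR
t=5 i8+i9:blt.BR;or.ALU ; dual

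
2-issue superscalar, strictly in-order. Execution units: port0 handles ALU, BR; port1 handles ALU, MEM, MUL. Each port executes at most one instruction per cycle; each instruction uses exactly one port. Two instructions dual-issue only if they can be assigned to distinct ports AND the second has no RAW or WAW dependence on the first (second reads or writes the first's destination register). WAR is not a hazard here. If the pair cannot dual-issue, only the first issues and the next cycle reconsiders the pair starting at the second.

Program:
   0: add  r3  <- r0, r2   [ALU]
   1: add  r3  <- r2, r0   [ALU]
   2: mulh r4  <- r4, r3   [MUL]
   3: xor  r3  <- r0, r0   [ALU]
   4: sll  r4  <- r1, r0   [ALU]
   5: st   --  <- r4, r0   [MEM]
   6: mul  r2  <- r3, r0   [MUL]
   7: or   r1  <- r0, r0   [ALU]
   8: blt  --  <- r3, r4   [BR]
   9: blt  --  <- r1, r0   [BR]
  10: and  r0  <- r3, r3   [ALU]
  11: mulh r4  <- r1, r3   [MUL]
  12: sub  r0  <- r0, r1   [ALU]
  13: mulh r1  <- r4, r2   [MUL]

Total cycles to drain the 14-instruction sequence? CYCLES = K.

t=0 i0:add.ALU ; WAW r3
t=1 i1:add.ALU ; RAW r3
t=2 i2+i3:mulh.MUL xor.ALU ; 2-wide
t=3 i4:sll.ALU ; RAW r4
t=4 i5:st.MEM ; no-port MEM/MUL
t=5 i6+i7:mul.MUL or.ALU ; 2-wide
t=6 i8:blt.BR ; no-port BR/BR
t=7 i9+i10:blt.BR and.ALU ; 2-wide
t=8 i11+i12:mulh.MUL sub.ALU ; 2-wide
t=9 i13:mulh.MUL ; tail

CYCLES = 10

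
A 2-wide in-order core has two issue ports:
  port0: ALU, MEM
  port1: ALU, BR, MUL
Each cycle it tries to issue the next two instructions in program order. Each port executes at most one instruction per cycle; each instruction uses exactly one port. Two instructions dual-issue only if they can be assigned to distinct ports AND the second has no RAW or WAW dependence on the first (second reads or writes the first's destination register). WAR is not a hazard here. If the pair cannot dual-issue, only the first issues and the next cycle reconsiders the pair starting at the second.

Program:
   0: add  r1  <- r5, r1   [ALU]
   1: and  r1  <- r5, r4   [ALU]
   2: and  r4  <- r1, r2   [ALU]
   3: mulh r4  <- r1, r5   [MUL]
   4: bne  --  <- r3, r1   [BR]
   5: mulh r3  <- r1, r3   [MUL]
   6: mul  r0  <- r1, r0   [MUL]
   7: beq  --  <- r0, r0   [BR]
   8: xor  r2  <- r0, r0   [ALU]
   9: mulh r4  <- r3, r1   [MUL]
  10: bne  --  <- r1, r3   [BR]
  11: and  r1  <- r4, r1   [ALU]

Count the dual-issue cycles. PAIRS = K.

PAIRS = 2

  cy0 -> i0 (add) WAW r1
  cy1 -> i1 (and) RAW r1
  cy2 -> i2 (and) WAW r4
  cy3 -> i3 (mulh) no-port MUL/BR
  cy4 -> i4 (bne) no-port BR/MUL
  cy5 -> i5 (mulh) no-port MUL/MUL
  cy6 -> i6 (mul) no-port MUL/BR
  cy7 -> i7/i8 (beq;xor) dual
  cy8 -> i9 (mulh) no-port MUL/BR
  cy9 -> i10/i11 (bne;and) dual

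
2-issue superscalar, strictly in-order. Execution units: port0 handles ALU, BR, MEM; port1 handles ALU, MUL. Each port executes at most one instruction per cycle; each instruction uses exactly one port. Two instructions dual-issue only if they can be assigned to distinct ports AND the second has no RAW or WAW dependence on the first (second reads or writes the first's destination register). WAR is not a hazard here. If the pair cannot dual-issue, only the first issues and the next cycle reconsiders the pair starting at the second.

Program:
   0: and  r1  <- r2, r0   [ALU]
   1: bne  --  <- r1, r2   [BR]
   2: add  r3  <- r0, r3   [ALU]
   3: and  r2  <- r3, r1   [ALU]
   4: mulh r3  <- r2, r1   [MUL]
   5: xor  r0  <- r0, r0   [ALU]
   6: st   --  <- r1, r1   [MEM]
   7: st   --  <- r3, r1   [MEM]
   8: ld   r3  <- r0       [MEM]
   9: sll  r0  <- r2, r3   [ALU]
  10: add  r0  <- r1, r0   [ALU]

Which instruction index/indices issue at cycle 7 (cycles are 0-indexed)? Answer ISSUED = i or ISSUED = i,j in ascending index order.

  cy0 -> i0 (and) RAW r1
  cy1 -> i1/i2 (bne add) 2-wide
  cy2 -> i3 (and) RAW r2
  cy3 -> i4/i5 (mulh xor) 2-wide
  cy4 -> i6 (st) no-port MEM/MEM
  cy5 -> i7 (st) no-port MEM/MEM
  cy6 -> i8 (ld) RAW r3
  cy7 -> i9 (sll) RAW+WAW r0
  cy8 -> i10 (add) tail

ISSUED = 9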